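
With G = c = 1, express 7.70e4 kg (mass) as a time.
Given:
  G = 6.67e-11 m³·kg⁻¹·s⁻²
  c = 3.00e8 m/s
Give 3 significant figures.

Mass → time via G/c³.
7.70e4 kg × (G/c³) = 1.90e-31 s

1.90e-31 s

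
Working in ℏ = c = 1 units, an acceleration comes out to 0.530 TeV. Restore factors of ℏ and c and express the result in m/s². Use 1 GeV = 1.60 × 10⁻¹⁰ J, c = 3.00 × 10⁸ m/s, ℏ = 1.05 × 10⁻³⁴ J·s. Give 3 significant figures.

Acceleration is [L]/[T]² = c·[E]/ℏ.
1 GeV → c/ℏ × (1 GeV in J) = 4.57 × 10³² m/s².
Convert the energy scale: 0.530 TeV = 530 GeV.
Result: 530 × 4.57 × 10³² = 2.42 × 10³⁵ m/s².

2.42 × 10³⁵ m/s²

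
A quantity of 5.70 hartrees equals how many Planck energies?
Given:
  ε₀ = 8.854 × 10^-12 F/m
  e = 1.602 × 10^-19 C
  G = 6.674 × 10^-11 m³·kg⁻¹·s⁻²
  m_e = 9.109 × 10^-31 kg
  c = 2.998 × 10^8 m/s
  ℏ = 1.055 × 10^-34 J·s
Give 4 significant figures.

hartree: E_h = m_e e⁴/(4πε₀ℏ)² = 4.354 × 10^-18 J
Planck energy: E_P = √(ℏc⁵/G) = 1.957 × 10^9 J
5.70 × 4.354 × 10^-18 / 1.957 × 10^9 = 1.268 × 10^-26

1.268 × 10^-26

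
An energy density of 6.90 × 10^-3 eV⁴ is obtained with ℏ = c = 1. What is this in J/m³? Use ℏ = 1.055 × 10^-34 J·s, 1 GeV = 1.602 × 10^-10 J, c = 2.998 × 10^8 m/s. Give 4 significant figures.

[E]/[L]³ = [E]⁴/(ℏc)³; restore (ℏc)⁻³.
1 GeV⁴ → 1/(ℏc)³ × (1 GeV in J)⁴ = 2.082 × 10^37 J/m³.
Convert the energy scale: 6.90 × 10^-3 eV⁴ = 6.90 × 10^-39 GeV⁴.
Result: 6.90 × 10^-39 × 2.082 × 10^37 = 0.1436 J/m³.

0.1436 J/m³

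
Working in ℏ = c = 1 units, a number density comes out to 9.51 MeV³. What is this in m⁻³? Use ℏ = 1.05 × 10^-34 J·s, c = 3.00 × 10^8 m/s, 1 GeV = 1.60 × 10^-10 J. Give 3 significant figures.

1.25 × 10^39 m⁻³

Number density is [L]⁻³ = [E]³/(ℏc)³.
1 GeV³ → 1/(ℏc)³ × (1 GeV in J)³ = 1.31 × 10^47 m⁻³.
Convert the energy scale: 9.51 MeV³ = 9.51 × 10^-9 GeV³.
Result: 9.51 × 10^-9 × 1.31 × 10^47 = 1.25 × 10^39 m⁻³.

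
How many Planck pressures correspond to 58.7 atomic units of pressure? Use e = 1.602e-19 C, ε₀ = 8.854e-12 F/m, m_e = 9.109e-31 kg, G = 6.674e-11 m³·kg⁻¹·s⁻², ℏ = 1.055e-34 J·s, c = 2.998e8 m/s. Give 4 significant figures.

3.712e-99

atomic unit of pressure: P_au = E_h/a₀³ = m_e⁴e¹⁰/((4πε₀)⁵ℏ⁸) = 2.929e13 Pa
Planck pressure: p_P = c⁷/(ℏG²) = 4.632e113 Pa
58.7 × 2.929e13 / 4.632e113 = 3.712e-99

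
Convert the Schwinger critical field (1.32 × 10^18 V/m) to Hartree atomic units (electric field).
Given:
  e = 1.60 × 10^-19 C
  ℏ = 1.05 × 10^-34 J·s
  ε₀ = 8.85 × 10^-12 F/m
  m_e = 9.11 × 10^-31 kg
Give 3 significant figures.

atomic unit of electric field: E_au = E_h/(e a₀) = m_e²e⁵/((4πε₀)³ℏ⁴) = 5.20 × 10^11 V/m.
1.32 × 10^18 / 5.20 × 10^11 = 2.54 × 10^6

2.54 × 10^6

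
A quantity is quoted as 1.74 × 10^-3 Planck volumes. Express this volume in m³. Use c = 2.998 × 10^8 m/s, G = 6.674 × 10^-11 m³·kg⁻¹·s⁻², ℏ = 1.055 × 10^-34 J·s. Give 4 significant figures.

7.350 × 10^-108 m³

One Planck volume: V_P = (ℏG/c³)^(3/2) = 4.224 × 10^-105 m³.
1.74 × 10^-3 × 4.224 × 10^-105 m³ = 7.350 × 10^-108 m³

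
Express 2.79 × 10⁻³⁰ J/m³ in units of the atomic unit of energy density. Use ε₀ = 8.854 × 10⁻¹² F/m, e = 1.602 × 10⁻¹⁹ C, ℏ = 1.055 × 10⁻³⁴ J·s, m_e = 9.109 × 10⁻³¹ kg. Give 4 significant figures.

9.525 × 10⁻⁴⁴

atomic unit of energy density: u_au = E_h/a₀³ = m_e⁴e¹⁰/((4πε₀)⁵ℏ⁸) = 2.929 × 10¹³ J/m³.
2.79 × 10⁻³⁰ / 2.929 × 10¹³ = 9.525 × 10⁻⁴⁴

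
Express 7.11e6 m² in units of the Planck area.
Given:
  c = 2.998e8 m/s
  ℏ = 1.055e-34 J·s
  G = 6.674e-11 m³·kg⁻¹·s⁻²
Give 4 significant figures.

Planck area: A_P = ℏG/c³ = 2.613e-70 m².
7.11e6 / 2.613e-70 = 2.721e76

2.721e76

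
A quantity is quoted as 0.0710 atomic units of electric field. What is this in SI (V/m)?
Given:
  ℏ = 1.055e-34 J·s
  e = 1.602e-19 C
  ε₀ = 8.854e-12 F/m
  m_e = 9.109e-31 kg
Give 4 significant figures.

One atomic unit of electric field: E_au = E_h/(e a₀) = m_e²e⁵/((4πε₀)³ℏ⁴) = 5.131e11 V/m.
0.0710 × 5.131e11 V/m = 3.643e10 V/m

3.643e10 V/m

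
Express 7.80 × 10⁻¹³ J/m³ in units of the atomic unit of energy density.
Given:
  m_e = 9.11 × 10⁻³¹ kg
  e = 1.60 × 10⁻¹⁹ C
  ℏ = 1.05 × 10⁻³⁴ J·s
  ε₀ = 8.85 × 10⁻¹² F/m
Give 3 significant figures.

2.59 × 10⁻²⁶

atomic unit of energy density: u_au = E_h/a₀³ = m_e⁴e¹⁰/((4πε₀)⁵ℏ⁸) = 3.01 × 10¹³ J/m³.
7.80 × 10⁻¹³ / 3.01 × 10¹³ = 2.59 × 10⁻²⁶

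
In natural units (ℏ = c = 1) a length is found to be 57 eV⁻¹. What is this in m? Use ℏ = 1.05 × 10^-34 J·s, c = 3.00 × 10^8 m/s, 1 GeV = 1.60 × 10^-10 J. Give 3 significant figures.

1.12 × 10^-5 m

A length is [E]⁻¹ in ℏ=c=1; restore one factor of ℏc.
1 GeV⁻¹ → ℏc × (1 GeV in J)⁻¹ = 1.97 × 10^-16 m.
Convert the energy scale: 57 eV⁻¹ = 5.70 × 10^10 GeV⁻¹.
Result: 5.70 × 10^10 × 1.97 × 10^-16 = 1.12 × 10^-5 m.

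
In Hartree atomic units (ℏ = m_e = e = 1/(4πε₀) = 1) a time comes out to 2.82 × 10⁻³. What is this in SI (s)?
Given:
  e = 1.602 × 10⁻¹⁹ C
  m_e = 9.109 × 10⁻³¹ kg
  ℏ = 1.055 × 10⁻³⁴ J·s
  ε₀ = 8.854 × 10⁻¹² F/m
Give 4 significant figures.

6.833 × 10⁻²⁰ s

One atomic unit of time: τ_au = (4πε₀)²ℏ³/(m_e e⁴) = 2.423 × 10⁻¹⁷ s.
2.82 × 10⁻³ × 2.423 × 10⁻¹⁷ s = 6.833 × 10⁻²⁰ s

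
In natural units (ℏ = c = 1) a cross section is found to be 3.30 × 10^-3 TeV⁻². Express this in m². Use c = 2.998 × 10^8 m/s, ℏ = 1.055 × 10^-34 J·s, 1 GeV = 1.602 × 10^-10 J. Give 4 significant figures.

Area is [L]² = [E]⁻²·(ℏc)²; restore (ℏc)².
1 GeV⁻² → (ℏc)² × (1 GeV in J)⁻² = 3.898 × 10^-32 m².
Convert the energy scale: 3.30 × 10^-3 TeV⁻² = 3.30 × 10^-9 GeV⁻².
Result: 3.30 × 10^-9 × 3.898 × 10^-32 = 1.286 × 10^-40 m².

1.286 × 10^-40 m²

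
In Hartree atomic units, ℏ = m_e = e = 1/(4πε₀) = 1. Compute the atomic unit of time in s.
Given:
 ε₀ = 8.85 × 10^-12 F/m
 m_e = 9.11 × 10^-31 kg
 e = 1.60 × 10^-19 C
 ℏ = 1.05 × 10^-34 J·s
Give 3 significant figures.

The unique combination of the constants set to 1 with dimensions of time is τ_au = (4πε₀)²ℏ³/(m_e e⁴).
E_h = 4.38 × 10^-18 J
ℏ/E_h = 2.40 × 10^-17 s

2.40 × 10^-17 s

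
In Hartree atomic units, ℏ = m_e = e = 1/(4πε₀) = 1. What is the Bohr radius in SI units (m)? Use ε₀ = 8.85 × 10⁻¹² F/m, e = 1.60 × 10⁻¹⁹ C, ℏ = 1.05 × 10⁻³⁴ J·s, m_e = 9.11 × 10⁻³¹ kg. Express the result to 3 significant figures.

The unique combination of the constants set to 1 with dimensions of length is a₀ = 4πε₀ℏ²/(m_e e²).
  = 1.23 × 10⁻⁷⁸ / 2.33 × 10⁻⁶⁸
  = 5.26 × 10⁻¹¹ m

5.26 × 10⁻¹¹ m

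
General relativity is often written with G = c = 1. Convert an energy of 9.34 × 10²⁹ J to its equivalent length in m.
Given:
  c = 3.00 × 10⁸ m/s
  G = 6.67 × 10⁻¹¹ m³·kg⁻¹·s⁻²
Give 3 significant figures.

7.69 × 10⁻¹⁵ m

Energy → length via G/c⁴.
9.34 × 10²⁹ J × (G/c⁴) = 7.69 × 10⁻¹⁵ m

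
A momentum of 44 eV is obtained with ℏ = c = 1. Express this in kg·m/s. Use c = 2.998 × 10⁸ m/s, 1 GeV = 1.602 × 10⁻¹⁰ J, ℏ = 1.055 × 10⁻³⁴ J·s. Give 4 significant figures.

2.351 × 10⁻²⁶ kg·m/s

Momentum is [E]/c; divide by c.
1 GeV → 1/c × (1 GeV in J) = 5.344 × 10⁻¹⁹ kg·m/s.
Convert the energy scale: 44 eV = 4.40 × 10⁻⁸ GeV.
Result: 4.40 × 10⁻⁸ × 5.344 × 10⁻¹⁹ = 2.351 × 10⁻²⁶ kg·m/s.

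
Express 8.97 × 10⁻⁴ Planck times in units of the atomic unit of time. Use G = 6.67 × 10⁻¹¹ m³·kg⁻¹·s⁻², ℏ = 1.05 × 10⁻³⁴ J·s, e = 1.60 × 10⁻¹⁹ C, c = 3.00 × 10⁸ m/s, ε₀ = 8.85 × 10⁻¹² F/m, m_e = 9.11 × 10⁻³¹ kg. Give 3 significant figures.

Planck time: t_P = √(ℏG/c⁵) = 5.37 × 10⁻⁴⁴ s
atomic unit of time: τ_au = (4πε₀)²ℏ³/(m_e e⁴) = 2.40 × 10⁻¹⁷ s
8.97 × 10⁻⁴ × 5.37 × 10⁻⁴⁴ / 2.40 × 10⁻¹⁷ = 2.01 × 10⁻³⁰

2.01 × 10⁻³⁰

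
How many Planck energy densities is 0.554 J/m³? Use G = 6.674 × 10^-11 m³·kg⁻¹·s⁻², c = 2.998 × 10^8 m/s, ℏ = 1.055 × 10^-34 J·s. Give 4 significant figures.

Planck energy density: u_P = c⁷/(ℏG²) = 4.632 × 10^113 J/m³.
0.554 / 4.632 × 10^113 = 1.196 × 10^-114

1.196 × 10^-114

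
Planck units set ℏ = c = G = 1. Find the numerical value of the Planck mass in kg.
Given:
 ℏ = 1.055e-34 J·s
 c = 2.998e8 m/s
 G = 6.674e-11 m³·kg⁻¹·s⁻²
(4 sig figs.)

Dimensional analysis gives m_P = √(ℏc/G).
  = √(4.739e-16)
  = 2.177e-8 kg

2.177e-8 kg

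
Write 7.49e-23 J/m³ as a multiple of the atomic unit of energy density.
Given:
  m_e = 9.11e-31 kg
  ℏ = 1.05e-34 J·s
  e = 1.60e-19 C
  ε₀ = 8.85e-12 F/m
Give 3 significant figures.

2.49e-36

atomic unit of energy density: u_au = E_h/a₀³ = m_e⁴e¹⁰/((4πε₀)⁵ℏ⁸) = 3.01e13 J/m³.
7.49e-23 / 3.01e13 = 2.49e-36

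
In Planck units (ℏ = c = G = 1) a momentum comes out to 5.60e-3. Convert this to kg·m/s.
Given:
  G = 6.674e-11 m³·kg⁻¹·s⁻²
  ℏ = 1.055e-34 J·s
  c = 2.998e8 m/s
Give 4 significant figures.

0.03655 kg·m/s

One Planck momentum: p_P = √(ℏc³/G) = 6.527 kg·m/s.
5.60e-3 × 6.527 kg·m/s = 0.03655 kg·m/s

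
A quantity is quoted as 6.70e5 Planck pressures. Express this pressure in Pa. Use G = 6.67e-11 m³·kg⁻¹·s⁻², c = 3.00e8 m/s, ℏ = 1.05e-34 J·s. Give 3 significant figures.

3.14e119 Pa

One Planck pressure: p_P = c⁷/(ℏG²) = 4.68e113 Pa.
6.70e5 × 4.68e113 Pa = 3.14e119 Pa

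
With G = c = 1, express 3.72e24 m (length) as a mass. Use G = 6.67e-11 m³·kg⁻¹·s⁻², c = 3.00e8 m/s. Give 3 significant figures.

5.02e51 kg

Length → mass via c²/G.
3.72e24 m × (c²/G) = 5.02e51 kg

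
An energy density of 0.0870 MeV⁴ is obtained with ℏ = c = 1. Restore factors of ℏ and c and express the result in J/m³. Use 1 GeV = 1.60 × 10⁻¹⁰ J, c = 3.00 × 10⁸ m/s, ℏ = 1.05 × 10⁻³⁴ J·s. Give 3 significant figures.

1.82 × 10²⁴ J/m³

[E]/[L]³ = [E]⁴/(ℏc)³; restore (ℏc)⁻³.
1 GeV⁴ → 1/(ℏc)³ × (1 GeV in J)⁴ = 2.10 × 10³⁷ J/m³.
Convert the energy scale: 0.0870 MeV⁴ = 8.70 × 10⁻¹⁴ GeV⁴.
Result: 8.70 × 10⁻¹⁴ × 2.10 × 10³⁷ = 1.82 × 10²⁴ J/m³.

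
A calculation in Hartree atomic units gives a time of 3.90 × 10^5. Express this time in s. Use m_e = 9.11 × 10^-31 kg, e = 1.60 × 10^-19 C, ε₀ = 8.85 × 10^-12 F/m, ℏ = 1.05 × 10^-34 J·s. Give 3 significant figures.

9.35 × 10^-12 s

One atomic unit of time: τ_au = (4πε₀)²ℏ³/(m_e e⁴) = 2.40 × 10^-17 s.
3.90 × 10^5 × 2.40 × 10^-17 s = 9.35 × 10^-12 s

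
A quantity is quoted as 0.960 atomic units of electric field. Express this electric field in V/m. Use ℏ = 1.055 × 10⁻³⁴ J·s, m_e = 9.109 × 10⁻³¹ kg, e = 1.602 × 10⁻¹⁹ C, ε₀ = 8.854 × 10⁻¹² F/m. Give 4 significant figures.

One atomic unit of electric field: E_au = E_h/(e a₀) = m_e²e⁵/((4πε₀)³ℏ⁴) = 5.131 × 10¹¹ V/m.
0.960 × 5.131 × 10¹¹ V/m = 4.926 × 10¹¹ V/m

4.926 × 10¹¹ V/m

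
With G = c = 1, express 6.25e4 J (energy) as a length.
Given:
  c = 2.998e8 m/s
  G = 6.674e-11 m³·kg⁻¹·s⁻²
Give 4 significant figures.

5.163e-40 m

Energy → length via G/c⁴.
6.25e4 J × (G/c⁴) = 5.163e-40 m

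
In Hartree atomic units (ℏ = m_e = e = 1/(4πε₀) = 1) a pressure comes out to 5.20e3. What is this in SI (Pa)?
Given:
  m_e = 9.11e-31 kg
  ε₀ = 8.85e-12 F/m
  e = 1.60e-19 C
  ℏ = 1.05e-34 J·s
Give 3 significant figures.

One atomic unit of pressure: P_au = E_h/a₀³ = m_e⁴e¹⁰/((4πε₀)⁵ℏ⁸) = 3.01e13 Pa.
5.20e3 × 3.01e13 Pa = 1.57e17 Pa

1.57e17 Pa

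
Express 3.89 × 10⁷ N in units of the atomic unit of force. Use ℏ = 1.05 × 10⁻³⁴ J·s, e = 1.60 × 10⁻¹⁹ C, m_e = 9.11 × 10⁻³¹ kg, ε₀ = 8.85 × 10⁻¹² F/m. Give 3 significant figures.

atomic unit of force: F_au = E_h/a₀ = m_e²e⁶/((4πε₀)³ℏ⁴) = 8.33 × 10⁻⁸ N.
3.89 × 10⁷ / 8.33 × 10⁻⁸ = 4.67 × 10¹⁴

4.67 × 10¹⁴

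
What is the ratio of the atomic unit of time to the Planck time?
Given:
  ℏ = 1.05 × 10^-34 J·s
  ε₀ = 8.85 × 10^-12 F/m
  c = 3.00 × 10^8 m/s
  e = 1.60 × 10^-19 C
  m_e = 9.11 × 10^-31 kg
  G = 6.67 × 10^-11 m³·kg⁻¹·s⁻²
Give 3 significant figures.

4.47 × 10^26

atomic unit of time: τ_au = (4πε₀)²ℏ³/(m_e e⁴) = 2.40 × 10^-17 s
Planck time: t_P = √(ℏG/c⁵) = 5.37 × 10^-44 s
ratio = 2.40 × 10^-17 / 5.37 × 10^-44 = 4.47 × 10^26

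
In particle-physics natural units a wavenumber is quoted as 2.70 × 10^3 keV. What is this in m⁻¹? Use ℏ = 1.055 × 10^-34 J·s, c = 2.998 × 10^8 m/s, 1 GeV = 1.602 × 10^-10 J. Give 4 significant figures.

Inverse length is [E]/(ℏc).
1 GeV → 1/(ℏc) × (1 GeV in J) = 5.065 × 10^15 m⁻¹.
Convert the energy scale: 2.70 × 10^3 keV = 2.70 × 10^-3 GeV.
Result: 2.70 × 10^-3 × 5.065 × 10^15 = 1.368 × 10^13 m⁻¹.

1.368 × 10^13 m⁻¹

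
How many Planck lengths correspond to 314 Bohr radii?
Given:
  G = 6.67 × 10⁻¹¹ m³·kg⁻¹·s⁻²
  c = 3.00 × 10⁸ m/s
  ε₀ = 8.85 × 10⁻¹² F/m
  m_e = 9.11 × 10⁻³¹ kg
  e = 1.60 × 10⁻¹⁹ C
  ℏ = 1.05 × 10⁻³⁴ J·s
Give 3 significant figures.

1.03 × 10²⁷

Bohr radius: a₀ = 4πε₀ℏ²/(m_e e²) = 5.26 × 10⁻¹¹ m
Planck length: ℓ_P = √(ℏG/c³) = 1.61 × 10⁻³⁵ m
314 × 5.26 × 10⁻¹¹ / 1.61 × 10⁻³⁵ = 1.03 × 10²⁷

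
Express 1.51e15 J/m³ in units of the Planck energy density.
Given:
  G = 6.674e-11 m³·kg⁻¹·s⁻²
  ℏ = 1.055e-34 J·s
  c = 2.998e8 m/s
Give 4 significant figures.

3.260e-99

Planck energy density: u_P = c⁷/(ℏG²) = 4.632e113 J/m³.
1.51e15 / 4.632e113 = 3.260e-99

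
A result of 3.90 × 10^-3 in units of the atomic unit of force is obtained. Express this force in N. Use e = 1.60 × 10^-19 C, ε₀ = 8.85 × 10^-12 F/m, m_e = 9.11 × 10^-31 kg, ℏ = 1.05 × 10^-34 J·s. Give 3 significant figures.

One atomic unit of force: F_au = E_h/a₀ = m_e²e⁶/((4πε₀)³ℏ⁴) = 8.33 × 10^-8 N.
3.90 × 10^-3 × 8.33 × 10^-8 N = 3.25 × 10^-10 N

3.25 × 10^-10 N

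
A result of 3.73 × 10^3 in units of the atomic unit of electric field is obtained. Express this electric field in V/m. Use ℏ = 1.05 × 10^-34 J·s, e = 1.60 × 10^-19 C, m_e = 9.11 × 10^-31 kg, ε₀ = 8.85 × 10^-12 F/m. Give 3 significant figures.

1.94 × 10^15 V/m

One atomic unit of electric field: E_au = E_h/(e a₀) = m_e²e⁵/((4πε₀)³ℏ⁴) = 5.20 × 10^11 V/m.
3.73 × 10^3 × 5.20 × 10^11 V/m = 1.94 × 10^15 V/m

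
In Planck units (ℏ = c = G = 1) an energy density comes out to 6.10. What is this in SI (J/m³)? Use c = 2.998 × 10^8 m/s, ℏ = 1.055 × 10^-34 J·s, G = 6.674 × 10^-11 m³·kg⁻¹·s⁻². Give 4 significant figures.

One Planck energy density: u_P = c⁷/(ℏG²) = 4.632 × 10^113 J/m³.
6.10 × 4.632 × 10^113 J/m³ = 2.826 × 10^114 J/m³

2.826 × 10^114 J/m³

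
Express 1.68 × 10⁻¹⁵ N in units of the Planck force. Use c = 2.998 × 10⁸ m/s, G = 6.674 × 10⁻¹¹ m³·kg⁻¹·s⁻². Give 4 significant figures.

Planck force: F_P = c⁴/G = 1.210 × 10⁴⁴ N.
1.68 × 10⁻¹⁵ / 1.210 × 10⁴⁴ = 1.388 × 10⁻⁵⁹

1.388 × 10⁻⁵⁹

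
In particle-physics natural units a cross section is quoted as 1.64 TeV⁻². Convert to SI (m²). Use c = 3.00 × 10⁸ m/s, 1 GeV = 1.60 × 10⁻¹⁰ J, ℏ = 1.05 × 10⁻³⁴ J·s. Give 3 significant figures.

6.36 × 10⁻³⁸ m²

Area is [L]² = [E]⁻²·(ℏc)²; restore (ℏc)².
1 GeV⁻² → (ℏc)² × (1 GeV in J)⁻² = 3.88 × 10⁻³² m².
Convert the energy scale: 1.64 TeV⁻² = 1.64 × 10⁻⁶ GeV⁻².
Result: 1.64 × 10⁻⁶ × 3.88 × 10⁻³² = 6.36 × 10⁻³⁸ m².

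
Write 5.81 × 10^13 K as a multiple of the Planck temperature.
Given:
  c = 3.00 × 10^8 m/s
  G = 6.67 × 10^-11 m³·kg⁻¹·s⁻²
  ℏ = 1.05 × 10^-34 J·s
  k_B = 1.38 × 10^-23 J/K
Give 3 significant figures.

4.10 × 10^-19

Planck temperature: T_P = √(ℏc⁵/G) / k_B = 1.42 × 10^32 K.
5.81 × 10^13 / 1.42 × 10^32 = 4.10 × 10^-19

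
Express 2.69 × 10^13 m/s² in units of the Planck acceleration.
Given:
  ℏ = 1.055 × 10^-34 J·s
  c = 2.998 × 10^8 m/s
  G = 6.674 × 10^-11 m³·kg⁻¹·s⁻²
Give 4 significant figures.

4.838 × 10^-39

Planck acceleration: a_P = √(c⁷/(ℏG)) = 5.560 × 10^51 m/s².
2.69 × 10^13 / 5.560 × 10^51 = 4.838 × 10^-39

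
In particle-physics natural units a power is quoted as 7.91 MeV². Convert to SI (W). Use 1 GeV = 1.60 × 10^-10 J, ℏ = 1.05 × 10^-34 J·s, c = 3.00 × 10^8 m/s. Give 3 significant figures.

1.93 × 10^9 W

Power is [E]/[T] = [E]²/ℏ.
1 GeV² → 1/ℏ × (1 GeV in J)² = 2.44 × 10^14 W.
Convert the energy scale: 7.91 MeV² = 7.91 × 10^-6 GeV².
Result: 7.91 × 10^-6 × 2.44 × 10^14 = 1.93 × 10^9 W.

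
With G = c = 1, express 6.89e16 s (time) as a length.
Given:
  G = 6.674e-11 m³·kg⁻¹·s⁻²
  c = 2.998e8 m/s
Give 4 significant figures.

Time → length via c.
6.89e16 s × (c) = 2.066e25 m

2.066e25 m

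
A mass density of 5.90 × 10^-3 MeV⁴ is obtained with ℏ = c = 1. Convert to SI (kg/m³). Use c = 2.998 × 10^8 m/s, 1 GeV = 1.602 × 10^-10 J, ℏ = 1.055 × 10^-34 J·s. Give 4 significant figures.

1.366 × 10^6 kg/m³

Mass density is [E]/(c²[L]³) = [E]⁴/(ℏ³c⁵).
1 GeV⁴ → 1/(ℏ³c⁵) × (1 GeV in J)⁴ = 2.316 × 10^20 kg/m³.
Convert the energy scale: 5.90 × 10^-3 MeV⁴ = 5.90 × 10^-15 GeV⁴.
Result: 5.90 × 10^-15 × 2.316 × 10^20 = 1.366 × 10^6 kg/m³.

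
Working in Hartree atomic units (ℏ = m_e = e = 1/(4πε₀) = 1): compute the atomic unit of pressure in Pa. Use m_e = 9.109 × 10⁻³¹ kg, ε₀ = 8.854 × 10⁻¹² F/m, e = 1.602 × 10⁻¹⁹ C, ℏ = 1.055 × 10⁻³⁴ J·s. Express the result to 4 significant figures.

Dimensional analysis gives P_au = E_h/a₀³ = m_e⁴e¹⁰/((4πε₀)⁵ℏ⁸).
E_h = 4.354 × 10⁻¹⁸ J
a₀ = 5.297 × 10⁻¹¹ m
E_h/a₀³ = 2.929 × 10¹³ Pa

2.929 × 10¹³ Pa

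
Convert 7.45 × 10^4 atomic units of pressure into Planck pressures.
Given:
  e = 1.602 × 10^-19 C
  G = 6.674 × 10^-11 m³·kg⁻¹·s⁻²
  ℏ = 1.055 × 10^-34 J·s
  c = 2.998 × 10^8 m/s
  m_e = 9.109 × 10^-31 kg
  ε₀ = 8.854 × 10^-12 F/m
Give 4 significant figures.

atomic unit of pressure: P_au = E_h/a₀³ = m_e⁴e¹⁰/((4πε₀)⁵ℏ⁸) = 2.929 × 10^13 Pa
Planck pressure: p_P = c⁷/(ℏG²) = 4.632 × 10^113 Pa
7.45 × 10^4 × 2.929 × 10^13 / 4.632 × 10^113 = 4.711 × 10^-96

4.711 × 10^-96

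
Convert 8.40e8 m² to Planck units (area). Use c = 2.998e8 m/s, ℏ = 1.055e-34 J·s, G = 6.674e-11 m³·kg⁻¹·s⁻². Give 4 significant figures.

3.215e78

Planck area: A_P = ℏG/c³ = 2.613e-70 m².
8.40e8 / 2.613e-70 = 3.215e78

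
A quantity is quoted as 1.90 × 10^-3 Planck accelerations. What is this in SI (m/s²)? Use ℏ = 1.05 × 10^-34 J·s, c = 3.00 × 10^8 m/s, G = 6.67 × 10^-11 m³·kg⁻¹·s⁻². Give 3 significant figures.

One Planck acceleration: a_P = √(c⁷/(ℏG)) = 5.59 × 10^51 m/s².
1.90 × 10^-3 × 5.59 × 10^51 m/s² = 1.06 × 10^49 m/s²

1.06 × 10^49 m/s²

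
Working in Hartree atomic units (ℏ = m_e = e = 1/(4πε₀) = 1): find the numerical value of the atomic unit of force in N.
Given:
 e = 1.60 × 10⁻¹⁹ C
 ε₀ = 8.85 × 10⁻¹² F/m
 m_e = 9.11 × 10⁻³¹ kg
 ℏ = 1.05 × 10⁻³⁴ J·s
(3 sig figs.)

8.33 × 10⁻⁸ N

The unique combination of the constants set to 1 with dimensions of force is F_au = E_h/a₀ = m_e²e⁶/((4πε₀)³ℏ⁴).
E_h = 4.38 × 10⁻¹⁸ J
a₀ = 5.26 × 10⁻¹¹ m
E_h/a₀ = 8.33 × 10⁻⁸ N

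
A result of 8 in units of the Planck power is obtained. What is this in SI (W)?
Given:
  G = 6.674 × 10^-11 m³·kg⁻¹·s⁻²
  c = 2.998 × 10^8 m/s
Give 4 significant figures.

One Planck power: P_P = c⁵/G = 3.629 × 10^52 W.
8 × 3.629 × 10^52 W = 2.903 × 10^53 W

2.903 × 10^53 W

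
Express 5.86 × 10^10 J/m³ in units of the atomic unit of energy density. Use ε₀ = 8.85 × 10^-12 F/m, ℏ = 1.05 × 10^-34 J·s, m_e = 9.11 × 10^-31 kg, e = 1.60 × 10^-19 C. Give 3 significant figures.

1.94 × 10^-3

atomic unit of energy density: u_au = E_h/a₀³ = m_e⁴e¹⁰/((4πε₀)⁵ℏ⁸) = 3.01 × 10^13 J/m³.
5.86 × 10^10 / 3.01 × 10^13 = 1.94 × 10^-3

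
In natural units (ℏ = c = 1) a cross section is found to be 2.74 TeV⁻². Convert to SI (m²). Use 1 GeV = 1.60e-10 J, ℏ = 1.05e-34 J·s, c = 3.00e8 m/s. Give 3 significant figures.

1.06e-37 m²

Area is [L]² = [E]⁻²·(ℏc)²; restore (ℏc)².
1 GeV⁻² → (ℏc)² × (1 GeV in J)⁻² = 3.88e-32 m².
Convert the energy scale: 2.74 TeV⁻² = 2.74e-6 GeV⁻².
Result: 2.74e-6 × 3.88e-32 = 1.06e-37 m².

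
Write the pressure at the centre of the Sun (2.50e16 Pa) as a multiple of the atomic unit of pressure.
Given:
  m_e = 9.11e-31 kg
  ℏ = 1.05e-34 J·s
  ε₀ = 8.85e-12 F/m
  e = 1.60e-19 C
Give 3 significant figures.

atomic unit of pressure: P_au = E_h/a₀³ = m_e⁴e¹⁰/((4πε₀)⁵ℏ⁸) = 3.01e13 Pa.
2.50e16 / 3.01e13 = 830

830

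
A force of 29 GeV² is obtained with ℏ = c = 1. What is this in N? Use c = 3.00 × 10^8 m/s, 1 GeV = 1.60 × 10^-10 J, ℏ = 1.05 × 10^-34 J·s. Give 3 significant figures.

2.36 × 10^7 N

Force is [E]/[L] = [E]²/(ℏc); restore (ℏc)⁻¹.
1 GeV² → 1/(ℏc) × (1 GeV in J)² = 8.13 × 10^5 N.
Result: 29 × 8.13 × 10^5 = 2.36 × 10^7 N.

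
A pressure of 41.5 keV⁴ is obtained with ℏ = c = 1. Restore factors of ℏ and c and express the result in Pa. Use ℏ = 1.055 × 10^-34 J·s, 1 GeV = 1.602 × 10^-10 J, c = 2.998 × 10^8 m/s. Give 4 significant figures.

Pressure is [E]/[L]³ = [E]⁴/(ℏc)³.
1 GeV⁴ → 1/(ℏc)³ × (1 GeV in J)⁴ = 2.082 × 10^37 Pa.
Convert the energy scale: 41.5 keV⁴ = 4.15 × 10^-23 GeV⁴.
Result: 4.15 × 10^-23 × 2.082 × 10^37 = 8.639 × 10^14 Pa.

8.639 × 10^14 Pa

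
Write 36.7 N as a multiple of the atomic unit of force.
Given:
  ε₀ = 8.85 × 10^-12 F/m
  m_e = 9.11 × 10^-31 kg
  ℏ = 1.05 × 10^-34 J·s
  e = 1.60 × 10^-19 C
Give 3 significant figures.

4.41 × 10^8

atomic unit of force: F_au = E_h/a₀ = m_e²e⁶/((4πε₀)³ℏ⁴) = 8.33 × 10^-8 N.
36.7 / 8.33 × 10^-8 = 4.41 × 10^8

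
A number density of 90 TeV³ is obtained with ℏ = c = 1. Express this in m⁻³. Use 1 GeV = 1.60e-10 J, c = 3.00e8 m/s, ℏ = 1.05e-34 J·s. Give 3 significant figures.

Number density is [L]⁻³ = [E]³/(ℏc)³.
1 GeV³ → 1/(ℏc)³ × (1 GeV in J)³ = 1.31e47 m⁻³.
Convert the energy scale: 90 TeV³ = 9.00e10 GeV³.
Result: 9.00e10 × 1.31e47 = 1.18e58 m⁻³.

1.18e58 m⁻³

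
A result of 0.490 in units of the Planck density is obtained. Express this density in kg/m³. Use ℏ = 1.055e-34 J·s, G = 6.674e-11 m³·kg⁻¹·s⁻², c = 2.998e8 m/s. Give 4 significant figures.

2.525e96 kg/m³

One Planck density: ρ_P = c⁵/(ℏG²) = 5.154e96 kg/m³.
0.490 × 5.154e96 kg/m³ = 2.525e96 kg/m³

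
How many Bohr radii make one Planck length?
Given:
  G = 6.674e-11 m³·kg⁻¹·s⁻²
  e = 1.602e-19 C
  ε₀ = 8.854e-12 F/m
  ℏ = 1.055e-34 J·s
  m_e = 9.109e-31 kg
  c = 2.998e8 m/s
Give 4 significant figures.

3.051e-25

Planck length: ℓ_P = √(ℏG/c³) = 1.616e-35 m
Bohr radius: a₀ = 4πε₀ℏ²/(m_e e²) = 5.297e-11 m
ratio = 1.616e-35 / 5.297e-11 = 3.051e-25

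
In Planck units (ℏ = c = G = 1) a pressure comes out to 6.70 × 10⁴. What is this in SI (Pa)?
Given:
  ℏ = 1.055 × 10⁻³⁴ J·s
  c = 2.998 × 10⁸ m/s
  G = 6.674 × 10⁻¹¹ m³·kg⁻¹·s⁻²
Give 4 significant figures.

One Planck pressure: p_P = c⁷/(ℏG²) = 4.632 × 10¹¹³ Pa.
6.70 × 10⁴ × 4.632 × 10¹¹³ Pa = 3.104 × 10¹¹⁸ Pa

3.104 × 10¹¹⁸ Pa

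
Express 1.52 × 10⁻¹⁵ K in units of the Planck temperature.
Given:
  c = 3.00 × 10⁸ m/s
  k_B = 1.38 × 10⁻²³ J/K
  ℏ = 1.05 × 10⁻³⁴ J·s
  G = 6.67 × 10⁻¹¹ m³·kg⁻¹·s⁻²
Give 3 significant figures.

1.07 × 10⁻⁴⁷

Planck temperature: T_P = √(ℏc⁵/G) / k_B = 1.42 × 10³² K.
1.52 × 10⁻¹⁵ / 1.42 × 10³² = 1.07 × 10⁻⁴⁷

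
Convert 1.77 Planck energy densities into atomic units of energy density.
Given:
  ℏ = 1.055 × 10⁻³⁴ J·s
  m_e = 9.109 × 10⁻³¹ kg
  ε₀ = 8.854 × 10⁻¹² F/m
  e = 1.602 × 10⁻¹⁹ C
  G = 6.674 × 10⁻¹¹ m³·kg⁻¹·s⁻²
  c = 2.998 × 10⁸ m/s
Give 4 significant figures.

2.799 × 10¹⁰⁰

Planck energy density: u_P = c⁷/(ℏG²) = 4.632 × 10¹¹³ J/m³
atomic unit of energy density: u_au = E_h/a₀³ = m_e⁴e¹⁰/((4πε₀)⁵ℏ⁸) = 2.929 × 10¹³ J/m³
1.77 × 4.632 × 10¹¹³ / 2.929 × 10¹³ = 2.799 × 10¹⁰⁰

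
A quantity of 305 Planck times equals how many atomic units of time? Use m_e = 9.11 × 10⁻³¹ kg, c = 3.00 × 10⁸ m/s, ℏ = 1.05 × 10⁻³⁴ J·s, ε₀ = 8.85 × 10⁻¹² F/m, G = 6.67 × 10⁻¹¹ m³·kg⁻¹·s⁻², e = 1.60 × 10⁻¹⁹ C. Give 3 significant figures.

6.83 × 10⁻²⁵

Planck time: t_P = √(ℏG/c⁵) = 5.37 × 10⁻⁴⁴ s
atomic unit of time: τ_au = (4πε₀)²ℏ³/(m_e e⁴) = 2.40 × 10⁻¹⁷ s
305 × 5.37 × 10⁻⁴⁴ / 2.40 × 10⁻¹⁷ = 6.83 × 10⁻²⁵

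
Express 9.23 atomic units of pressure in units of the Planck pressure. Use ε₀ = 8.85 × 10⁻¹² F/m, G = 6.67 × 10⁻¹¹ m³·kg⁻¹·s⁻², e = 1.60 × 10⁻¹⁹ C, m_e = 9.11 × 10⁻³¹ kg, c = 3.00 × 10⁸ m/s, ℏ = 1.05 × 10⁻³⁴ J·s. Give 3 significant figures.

5.94 × 10⁻¹⁰⁰

atomic unit of pressure: P_au = E_h/a₀³ = m_e⁴e¹⁰/((4πε₀)⁵ℏ⁸) = 3.01 × 10¹³ Pa
Planck pressure: p_P = c⁷/(ℏG²) = 4.68 × 10¹¹³ Pa
9.23 × 3.01 × 10¹³ / 4.68 × 10¹¹³ = 5.94 × 10⁻¹⁰⁰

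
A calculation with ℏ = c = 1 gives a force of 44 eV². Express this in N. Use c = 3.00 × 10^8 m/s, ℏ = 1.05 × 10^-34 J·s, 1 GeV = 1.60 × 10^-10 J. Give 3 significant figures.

3.58 × 10^-11 N

Force is [E]/[L] = [E]²/(ℏc); restore (ℏc)⁻¹.
1 GeV² → 1/(ℏc) × (1 GeV in J)² = 8.13 × 10^5 N.
Convert the energy scale: 44 eV² = 4.40 × 10^-17 GeV².
Result: 4.40 × 10^-17 × 8.13 × 10^5 = 3.58 × 10^-11 N.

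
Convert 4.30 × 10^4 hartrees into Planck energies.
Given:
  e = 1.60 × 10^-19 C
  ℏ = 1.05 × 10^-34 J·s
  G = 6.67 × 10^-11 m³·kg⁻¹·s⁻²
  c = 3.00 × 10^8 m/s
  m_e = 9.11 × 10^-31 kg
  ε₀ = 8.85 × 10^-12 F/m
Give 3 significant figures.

hartree: E_h = m_e e⁴/(4πε₀ℏ)² = 4.38 × 10^-18 J
Planck energy: E_P = √(ℏc⁵/G) = 1.96 × 10^9 J
4.30 × 10^4 × 4.38 × 10^-18 / 1.96 × 10^9 = 9.63 × 10^-23

9.63 × 10^-23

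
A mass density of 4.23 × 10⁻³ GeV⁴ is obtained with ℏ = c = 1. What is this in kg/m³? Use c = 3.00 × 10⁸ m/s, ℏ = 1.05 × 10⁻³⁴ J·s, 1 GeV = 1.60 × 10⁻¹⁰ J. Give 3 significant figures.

9.85 × 10¹⁷ kg/m³

Mass density is [E]/(c²[L]³) = [E]⁴/(ℏ³c⁵).
1 GeV⁴ → 1/(ℏ³c⁵) × (1 GeV in J)⁴ = 2.33 × 10²⁰ kg/m³.
Result: 4.23 × 10⁻³ × 2.33 × 10²⁰ = 9.85 × 10¹⁷ kg/m³.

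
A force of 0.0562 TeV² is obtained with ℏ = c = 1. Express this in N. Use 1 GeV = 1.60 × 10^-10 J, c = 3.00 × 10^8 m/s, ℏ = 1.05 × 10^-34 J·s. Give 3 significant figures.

Force is [E]/[L] = [E]²/(ℏc); restore (ℏc)⁻¹.
1 GeV² → 1/(ℏc) × (1 GeV in J)² = 8.13 × 10^5 N.
Convert the energy scale: 0.0562 TeV² = 5.62 × 10^4 GeV².
Result: 5.62 × 10^4 × 8.13 × 10^5 = 4.57 × 10^10 N.

4.57 × 10^10 N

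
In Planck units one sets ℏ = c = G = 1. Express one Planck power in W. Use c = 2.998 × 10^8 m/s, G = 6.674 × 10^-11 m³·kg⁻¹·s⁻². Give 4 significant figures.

P_P = c⁵/G
  = 2.422 × 10^42 / 6.674 × 10^-11
  = 3.629 × 10^52 W

3.629 × 10^52 W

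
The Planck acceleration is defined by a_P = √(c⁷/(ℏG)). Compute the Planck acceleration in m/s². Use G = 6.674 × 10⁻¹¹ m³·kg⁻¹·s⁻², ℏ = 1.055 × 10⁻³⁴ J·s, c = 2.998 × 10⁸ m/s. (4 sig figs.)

a_P = √(c⁷/(ℏG))
  = √(3.092 × 10¹⁰³)
  = 5.560 × 10⁵¹ m/s²

5.560 × 10⁵¹ m/s²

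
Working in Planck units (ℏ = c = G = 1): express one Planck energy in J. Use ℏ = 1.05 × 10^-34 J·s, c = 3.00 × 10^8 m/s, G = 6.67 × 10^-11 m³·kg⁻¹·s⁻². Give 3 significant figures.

The unique combination of the constants set to 1 with dimensions of energy is E_P = √(ℏc⁵/G).
  = √(3.83 × 10^18)
  = 1.96 × 10^9 J

1.96 × 10^9 J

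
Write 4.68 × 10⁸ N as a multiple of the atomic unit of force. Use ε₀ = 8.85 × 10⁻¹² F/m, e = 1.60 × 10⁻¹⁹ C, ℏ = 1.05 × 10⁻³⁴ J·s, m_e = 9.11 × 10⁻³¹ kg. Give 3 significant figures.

atomic unit of force: F_au = E_h/a₀ = m_e²e⁶/((4πε₀)³ℏ⁴) = 8.33 × 10⁻⁸ N.
4.68 × 10⁸ / 8.33 × 10⁻⁸ = 5.62 × 10¹⁵

5.62 × 10¹⁵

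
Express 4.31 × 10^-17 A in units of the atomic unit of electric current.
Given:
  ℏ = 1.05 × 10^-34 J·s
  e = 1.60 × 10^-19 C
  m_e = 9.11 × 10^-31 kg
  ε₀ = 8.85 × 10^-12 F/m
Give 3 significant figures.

atomic unit of electric current: I_au = e E_h/ℏ = m_e e⁵/((4πε₀)²ℏ³) = 6.67 × 10^-3 A.
4.31 × 10^-17 / 6.67 × 10^-3 = 6.46 × 10^-15

6.46 × 10^-15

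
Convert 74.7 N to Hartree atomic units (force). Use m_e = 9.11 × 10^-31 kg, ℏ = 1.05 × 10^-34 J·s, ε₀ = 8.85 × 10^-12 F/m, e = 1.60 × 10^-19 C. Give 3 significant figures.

atomic unit of force: F_au = E_h/a₀ = m_e²e⁶/((4πε₀)³ℏ⁴) = 8.33 × 10^-8 N.
74.7 / 8.33 × 10^-8 = 8.97 × 10^8

8.97 × 10^8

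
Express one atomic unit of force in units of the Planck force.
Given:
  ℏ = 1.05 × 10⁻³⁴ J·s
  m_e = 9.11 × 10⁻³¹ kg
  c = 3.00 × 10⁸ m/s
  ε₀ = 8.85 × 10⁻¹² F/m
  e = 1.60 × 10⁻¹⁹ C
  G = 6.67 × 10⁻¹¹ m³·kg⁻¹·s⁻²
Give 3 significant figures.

atomic unit of force: F_au = E_h/a₀ = m_e²e⁶/((4πε₀)³ℏ⁴) = 8.33 × 10⁻⁸ N
Planck force: F_P = c⁴/G = 1.21 × 10⁴⁴ N
ratio = 8.33 × 10⁻⁸ / 1.21 × 10⁴⁴ = 6.86 × 10⁻⁵²

6.86 × 10⁻⁵²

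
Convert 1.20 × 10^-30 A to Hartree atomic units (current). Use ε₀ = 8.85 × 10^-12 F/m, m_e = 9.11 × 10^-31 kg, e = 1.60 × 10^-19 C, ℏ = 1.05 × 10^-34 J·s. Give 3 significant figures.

1.80 × 10^-28

atomic unit of electric current: I_au = e E_h/ℏ = m_e e⁵/((4πε₀)²ℏ³) = 6.67 × 10^-3 A.
1.20 × 10^-30 / 6.67 × 10^-3 = 1.80 × 10^-28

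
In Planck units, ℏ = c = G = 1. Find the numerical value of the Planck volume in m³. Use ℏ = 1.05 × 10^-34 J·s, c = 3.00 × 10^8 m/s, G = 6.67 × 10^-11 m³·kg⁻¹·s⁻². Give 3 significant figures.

Dimensional analysis gives V_P = (ℏG/c³)^(3/2).
  = √(1.75 × 10^-209)
  = 4.18 × 10^-105 m³

4.18 × 10^-105 m³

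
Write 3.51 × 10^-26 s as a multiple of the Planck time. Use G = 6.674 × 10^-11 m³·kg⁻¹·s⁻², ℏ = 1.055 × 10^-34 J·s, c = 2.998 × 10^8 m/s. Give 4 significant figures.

Planck time: t_P = √(ℏG/c⁵) = 5.392 × 10^-44 s.
3.51 × 10^-26 / 5.392 × 10^-44 = 6.510 × 10^17

6.510 × 10^17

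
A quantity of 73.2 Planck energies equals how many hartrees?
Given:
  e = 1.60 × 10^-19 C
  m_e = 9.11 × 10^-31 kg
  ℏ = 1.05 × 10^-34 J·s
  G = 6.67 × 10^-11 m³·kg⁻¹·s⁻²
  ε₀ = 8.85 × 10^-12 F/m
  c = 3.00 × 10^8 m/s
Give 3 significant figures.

3.27 × 10^28

Planck energy: E_P = √(ℏc⁵/G) = 1.96 × 10^9 J
hartree: E_h = m_e e⁴/(4πε₀ℏ)² = 4.38 × 10^-18 J
73.2 × 1.96 × 10^9 / 4.38 × 10^-18 = 3.27 × 10^28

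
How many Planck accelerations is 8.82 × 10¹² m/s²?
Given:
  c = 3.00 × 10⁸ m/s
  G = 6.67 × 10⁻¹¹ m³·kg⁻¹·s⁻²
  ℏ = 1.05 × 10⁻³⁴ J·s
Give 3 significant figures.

Planck acceleration: a_P = √(c⁷/(ℏG)) = 5.59 × 10⁵¹ m/s².
8.82 × 10¹² / 5.59 × 10⁵¹ = 1.58 × 10⁻³⁹

1.58 × 10⁻³⁹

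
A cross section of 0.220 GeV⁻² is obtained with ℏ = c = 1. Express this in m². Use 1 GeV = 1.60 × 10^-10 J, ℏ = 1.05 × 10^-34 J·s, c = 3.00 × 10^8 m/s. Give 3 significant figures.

8.53 × 10^-33 m²

Area is [L]² = [E]⁻²·(ℏc)²; restore (ℏc)².
1 GeV⁻² → (ℏc)² × (1 GeV in J)⁻² = 3.88 × 10^-32 m².
Result: 0.220 × 3.88 × 10^-32 = 8.53 × 10^-33 m².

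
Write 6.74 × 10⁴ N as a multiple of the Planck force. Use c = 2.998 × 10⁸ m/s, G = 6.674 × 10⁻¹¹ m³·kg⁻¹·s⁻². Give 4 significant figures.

Planck force: F_P = c⁴/G = 1.210 × 10⁴⁴ N.
6.74 × 10⁴ / 1.210 × 10⁴⁴ = 5.568 × 10⁻⁴⁰

5.568 × 10⁻⁴⁰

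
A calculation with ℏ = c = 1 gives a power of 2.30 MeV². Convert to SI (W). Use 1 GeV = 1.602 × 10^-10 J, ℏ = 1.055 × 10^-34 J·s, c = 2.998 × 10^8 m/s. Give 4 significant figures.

5.595 × 10^8 W

Power is [E]/[T] = [E]²/ℏ.
1 GeV² → 1/ℏ × (1 GeV in J)² = 2.433 × 10^14 W.
Convert the energy scale: 2.30 MeV² = 2.30 × 10^-6 GeV².
Result: 2.30 × 10^-6 × 2.433 × 10^14 = 5.595 × 10^8 W.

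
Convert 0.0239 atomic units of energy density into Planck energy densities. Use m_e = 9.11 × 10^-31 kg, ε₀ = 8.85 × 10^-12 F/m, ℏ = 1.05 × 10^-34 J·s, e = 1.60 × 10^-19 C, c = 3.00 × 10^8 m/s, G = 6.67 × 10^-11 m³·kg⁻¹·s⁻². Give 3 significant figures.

1.54 × 10^-102

atomic unit of energy density: u_au = E_h/a₀³ = m_e⁴e¹⁰/((4πε₀)⁵ℏ⁸) = 3.01 × 10^13 J/m³
Planck energy density: u_P = c⁷/(ℏG²) = 4.68 × 10^113 J/m³
0.0239 × 3.01 × 10^13 / 4.68 × 10^113 = 1.54 × 10^-102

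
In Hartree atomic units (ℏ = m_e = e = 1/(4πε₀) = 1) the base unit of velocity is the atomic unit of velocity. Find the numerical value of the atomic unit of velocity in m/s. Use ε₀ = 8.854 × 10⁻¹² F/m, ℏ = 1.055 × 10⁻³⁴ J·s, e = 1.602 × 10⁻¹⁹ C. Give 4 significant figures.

2.186 × 10⁶ m/s

v_au = e²/(4πε₀ℏ)
  = 2.566 × 10⁻³⁸ / 1.174 × 10⁻⁴⁴
  = 2.186 × 10⁶ m/s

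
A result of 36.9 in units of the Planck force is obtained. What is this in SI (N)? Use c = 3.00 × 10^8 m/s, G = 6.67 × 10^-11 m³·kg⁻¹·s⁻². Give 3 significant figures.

One Planck force: F_P = c⁴/G = 1.21 × 10^44 N.
36.9 × 1.21 × 10^44 N = 4.48 × 10^45 N

4.48 × 10^45 N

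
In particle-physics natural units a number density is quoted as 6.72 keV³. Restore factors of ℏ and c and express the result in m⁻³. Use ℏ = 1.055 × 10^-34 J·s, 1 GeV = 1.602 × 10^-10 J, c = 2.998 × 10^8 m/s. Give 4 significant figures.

8.732 × 10^29 m⁻³

Number density is [L]⁻³ = [E]³/(ℏc)³.
1 GeV³ → 1/(ℏc)³ × (1 GeV in J)³ = 1.299 × 10^47 m⁻³.
Convert the energy scale: 6.72 keV³ = 6.72 × 10^-18 GeV³.
Result: 6.72 × 10^-18 × 1.299 × 10^47 = 8.732 × 10^29 m⁻³.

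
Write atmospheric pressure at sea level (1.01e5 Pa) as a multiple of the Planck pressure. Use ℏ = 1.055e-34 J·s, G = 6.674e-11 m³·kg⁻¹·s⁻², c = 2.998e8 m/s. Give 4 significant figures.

2.180e-109

Planck pressure: p_P = c⁷/(ℏG²) = 4.632e113 Pa.
1.01e5 / 4.632e113 = 2.180e-109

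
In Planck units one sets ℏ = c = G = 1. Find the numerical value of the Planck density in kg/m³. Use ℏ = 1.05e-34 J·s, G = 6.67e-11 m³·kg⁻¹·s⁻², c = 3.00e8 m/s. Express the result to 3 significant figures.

ρ_P = c⁵/(ℏG²)
  = 2.43e42 / 4.67e-55
  = 5.20e96 kg/m³

5.20e96 kg/m³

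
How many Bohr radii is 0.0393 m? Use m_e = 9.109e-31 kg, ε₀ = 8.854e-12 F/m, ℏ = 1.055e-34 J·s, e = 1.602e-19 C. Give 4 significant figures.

Bohr radius: a₀ = 4πε₀ℏ²/(m_e e²) = 5.297e-11 m.
0.0393 / 5.297e-11 = 7.419e8

7.419e8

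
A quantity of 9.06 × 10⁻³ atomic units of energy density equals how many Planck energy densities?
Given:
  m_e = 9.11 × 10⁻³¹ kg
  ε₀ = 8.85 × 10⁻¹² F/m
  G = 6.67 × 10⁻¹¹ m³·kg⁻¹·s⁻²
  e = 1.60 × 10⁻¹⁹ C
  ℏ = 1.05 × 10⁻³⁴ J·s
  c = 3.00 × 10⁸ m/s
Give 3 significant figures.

5.83 × 10⁻¹⁰³

atomic unit of energy density: u_au = E_h/a₀³ = m_e⁴e¹⁰/((4πε₀)⁵ℏ⁸) = 3.01 × 10¹³ J/m³
Planck energy density: u_P = c⁷/(ℏG²) = 4.68 × 10¹¹³ J/m³
9.06 × 10⁻³ × 3.01 × 10¹³ / 4.68 × 10¹¹³ = 5.83 × 10⁻¹⁰³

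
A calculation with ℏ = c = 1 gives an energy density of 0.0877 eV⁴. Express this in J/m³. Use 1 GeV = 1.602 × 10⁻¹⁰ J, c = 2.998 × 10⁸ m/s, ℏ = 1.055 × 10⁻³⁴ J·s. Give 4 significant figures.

1.826 J/m³

[E]/[L]³ = [E]⁴/(ℏc)³; restore (ℏc)⁻³.
1 GeV⁴ → 1/(ℏc)³ × (1 GeV in J)⁴ = 2.082 × 10³⁷ J/m³.
Convert the energy scale: 0.0877 eV⁴ = 8.77 × 10⁻³⁸ GeV⁴.
Result: 8.77 × 10⁻³⁸ × 2.082 × 10³⁷ = 1.826 J/m³.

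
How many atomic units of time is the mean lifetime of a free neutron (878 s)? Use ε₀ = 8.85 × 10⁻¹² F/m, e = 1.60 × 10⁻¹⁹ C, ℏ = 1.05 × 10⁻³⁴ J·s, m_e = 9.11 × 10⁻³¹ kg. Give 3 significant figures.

3.66 × 10¹⁹

atomic unit of time: τ_au = (4πε₀)²ℏ³/(m_e e⁴) = 2.40 × 10⁻¹⁷ s.
878 / 2.40 × 10⁻¹⁷ = 3.66 × 10¹⁹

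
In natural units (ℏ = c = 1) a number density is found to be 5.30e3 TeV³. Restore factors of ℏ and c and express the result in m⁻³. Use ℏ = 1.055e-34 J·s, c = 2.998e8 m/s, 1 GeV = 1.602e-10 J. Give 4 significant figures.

6.887e59 m⁻³

Number density is [L]⁻³ = [E]³/(ℏc)³.
1 GeV³ → 1/(ℏc)³ × (1 GeV in J)³ = 1.299e47 m⁻³.
Convert the energy scale: 5.30e3 TeV³ = 5.30e12 GeV³.
Result: 5.30e12 × 1.299e47 = 6.887e59 m⁻³.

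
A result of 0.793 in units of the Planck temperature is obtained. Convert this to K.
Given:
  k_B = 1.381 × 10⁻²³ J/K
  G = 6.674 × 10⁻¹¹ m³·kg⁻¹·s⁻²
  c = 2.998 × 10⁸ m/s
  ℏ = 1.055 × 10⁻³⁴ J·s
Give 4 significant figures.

One Planck temperature: T_P = √(ℏc⁵/G) / k_B = 1.417 × 10³² K.
0.793 × 1.417 × 10³² K = 1.124 × 10³² K

1.124 × 10³² K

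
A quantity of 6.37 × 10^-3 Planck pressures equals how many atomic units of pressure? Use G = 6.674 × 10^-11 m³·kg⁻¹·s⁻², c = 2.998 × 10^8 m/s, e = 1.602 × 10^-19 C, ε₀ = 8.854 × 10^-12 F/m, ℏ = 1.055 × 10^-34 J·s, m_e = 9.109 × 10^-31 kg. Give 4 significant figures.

Planck pressure: p_P = c⁷/(ℏG²) = 4.632 × 10^113 Pa
atomic unit of pressure: P_au = E_h/a₀³ = m_e⁴e¹⁰/((4πε₀)⁵ℏ⁸) = 2.929 × 10^13 Pa
6.37 × 10^-3 × 4.632 × 10^113 / 2.929 × 10^13 = 1.007 × 10^98

1.007 × 10^98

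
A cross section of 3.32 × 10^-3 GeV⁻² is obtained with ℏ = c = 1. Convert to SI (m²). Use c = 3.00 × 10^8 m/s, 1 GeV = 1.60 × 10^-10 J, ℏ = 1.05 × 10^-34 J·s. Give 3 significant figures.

Area is [L]² = [E]⁻²·(ℏc)²; restore (ℏc)².
1 GeV⁻² → (ℏc)² × (1 GeV in J)⁻² = 3.88 × 10^-32 m².
Result: 3.32 × 10^-3 × 3.88 × 10^-32 = 1.29 × 10^-34 m².

1.29 × 10^-34 m²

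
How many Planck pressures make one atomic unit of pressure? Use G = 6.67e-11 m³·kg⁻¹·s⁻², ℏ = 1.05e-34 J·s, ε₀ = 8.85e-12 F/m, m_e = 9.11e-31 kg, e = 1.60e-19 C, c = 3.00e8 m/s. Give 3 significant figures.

atomic unit of pressure: P_au = E_h/a₀³ = m_e⁴e¹⁰/((4πε₀)⁵ℏ⁸) = 3.01e13 Pa
Planck pressure: p_P = c⁷/(ℏG²) = 4.68e113 Pa
ratio = 3.01e13 / 4.68e113 = 6.44e-101

6.44e-101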